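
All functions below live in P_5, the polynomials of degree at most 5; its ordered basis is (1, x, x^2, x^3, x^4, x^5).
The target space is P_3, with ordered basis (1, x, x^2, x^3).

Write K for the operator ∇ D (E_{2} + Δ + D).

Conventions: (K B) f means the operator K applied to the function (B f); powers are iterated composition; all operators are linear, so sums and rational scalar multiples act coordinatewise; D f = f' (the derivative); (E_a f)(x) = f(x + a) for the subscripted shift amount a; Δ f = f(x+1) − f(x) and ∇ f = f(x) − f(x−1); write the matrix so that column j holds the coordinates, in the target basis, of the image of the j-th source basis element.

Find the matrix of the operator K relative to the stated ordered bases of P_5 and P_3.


the matrix is [[0, 0, 2, 21, 16, 105]; [0, 0, 0, 6, 84, 80]; [0, 0, 0, 0, 12, 210]; [0, 0, 0, 0, 0, 20]] (rows listed top to bottom)

image of 1: 0
image of x: 0
image of x^2: 2
image of x^3: 6x + 21
image of x^4: 12x^2 + 84x + 16
image of x^5: 20x^3 + 210x^2 + 80x + 105
each image's coordinates form column j of the matrix


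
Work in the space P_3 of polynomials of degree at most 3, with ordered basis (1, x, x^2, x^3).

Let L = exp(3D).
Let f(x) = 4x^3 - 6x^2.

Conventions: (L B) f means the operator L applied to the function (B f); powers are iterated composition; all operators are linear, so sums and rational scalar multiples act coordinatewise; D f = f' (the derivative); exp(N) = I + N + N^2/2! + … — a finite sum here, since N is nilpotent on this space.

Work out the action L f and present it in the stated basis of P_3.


the result is g(x) = 4x^3 + 30x^2 + 72x + 54

order-1 term: 36x^2 - 36x
order-2 term: 108x - 54
order-3 term: 108
the series for exp(3D) f terminates at order 3
exp(3D) f = 4x^3 + 30x^2 + 72x + 54


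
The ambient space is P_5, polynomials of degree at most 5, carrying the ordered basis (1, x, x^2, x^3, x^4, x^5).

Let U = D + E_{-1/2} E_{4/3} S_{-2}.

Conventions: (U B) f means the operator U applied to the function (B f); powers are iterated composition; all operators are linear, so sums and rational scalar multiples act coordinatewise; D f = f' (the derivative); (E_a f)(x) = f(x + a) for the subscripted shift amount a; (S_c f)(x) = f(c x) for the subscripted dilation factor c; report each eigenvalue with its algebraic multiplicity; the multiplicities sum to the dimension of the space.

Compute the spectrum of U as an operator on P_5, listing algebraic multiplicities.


λ = -32 (multiplicity 1), λ = -8 (multiplicity 1), λ = -2 (multiplicity 1), λ = 1 (multiplicity 1), λ = 4 (multiplicity 1), λ = 16 (multiplicity 1)

image of 1: 1
image of x: -2x - 2/3
image of x^2: 4x^2 + (26/3)x + 25/9
image of x^3: -8x^3 - 17x^2 - (50/3)x - 125/27
image of x^4: 16x^4 + (172/3)x^3 + (200/3)x^2 + (1000/27)x + 625/81
image of x^5: -32x^5 - (385/3)x^4 - (2000/9)x^3 - (5000/27)x^2 - (6250/81)x - 3125/243
the matrix is upper triangular; its diagonal is (1, -2, 4, -8, 16, -32)
for a triangular matrix the eigenvalues are the diagonal entries, with algebraic multiplicity their repetition count


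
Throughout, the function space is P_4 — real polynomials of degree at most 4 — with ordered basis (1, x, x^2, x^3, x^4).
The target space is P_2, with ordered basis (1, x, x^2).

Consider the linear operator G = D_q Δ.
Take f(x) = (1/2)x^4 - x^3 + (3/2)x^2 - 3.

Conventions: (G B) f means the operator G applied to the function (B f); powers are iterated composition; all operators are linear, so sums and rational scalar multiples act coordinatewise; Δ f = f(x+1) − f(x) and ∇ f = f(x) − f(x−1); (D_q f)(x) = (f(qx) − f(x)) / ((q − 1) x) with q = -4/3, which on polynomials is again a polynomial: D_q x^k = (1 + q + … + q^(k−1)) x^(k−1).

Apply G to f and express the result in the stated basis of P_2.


the result is g(x) = (26/9)x^2 + 2

Δ f = 2x^3 + 2x + 1
D_q Δ f = (26/9)x^2 + 2


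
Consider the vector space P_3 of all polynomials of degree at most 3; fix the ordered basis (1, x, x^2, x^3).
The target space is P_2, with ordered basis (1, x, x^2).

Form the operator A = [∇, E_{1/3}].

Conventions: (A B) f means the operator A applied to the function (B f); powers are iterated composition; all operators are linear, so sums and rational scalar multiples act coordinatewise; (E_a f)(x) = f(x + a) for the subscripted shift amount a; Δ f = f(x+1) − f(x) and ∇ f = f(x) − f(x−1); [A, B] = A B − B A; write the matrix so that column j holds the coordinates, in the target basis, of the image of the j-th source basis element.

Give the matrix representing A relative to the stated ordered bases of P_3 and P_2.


image of 1: 0
image of x: 0
image of x^2: 0
image of x^3: 0
each image's coordinates form column j of the matrix

the matrix is [[0, 0, 0, 0]; [0, 0, 0, 0]; [0, 0, 0, 0]] (rows listed top to bottom)


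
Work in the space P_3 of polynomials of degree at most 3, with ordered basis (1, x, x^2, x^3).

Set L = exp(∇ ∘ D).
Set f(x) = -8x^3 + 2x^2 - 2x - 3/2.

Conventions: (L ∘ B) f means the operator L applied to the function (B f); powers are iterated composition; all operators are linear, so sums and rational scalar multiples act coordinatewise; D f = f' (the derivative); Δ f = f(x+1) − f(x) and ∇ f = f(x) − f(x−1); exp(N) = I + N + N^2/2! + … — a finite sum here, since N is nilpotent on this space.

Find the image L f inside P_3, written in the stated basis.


order-1 term: -48x + 28
the series for exp(∇ ∘ D) f terminates at order 1
exp(∇ ∘ D) f = -8x^3 + 2x^2 - 50x + 53/2

the result is g(x) = -8x^3 + 2x^2 - 50x + 53/2


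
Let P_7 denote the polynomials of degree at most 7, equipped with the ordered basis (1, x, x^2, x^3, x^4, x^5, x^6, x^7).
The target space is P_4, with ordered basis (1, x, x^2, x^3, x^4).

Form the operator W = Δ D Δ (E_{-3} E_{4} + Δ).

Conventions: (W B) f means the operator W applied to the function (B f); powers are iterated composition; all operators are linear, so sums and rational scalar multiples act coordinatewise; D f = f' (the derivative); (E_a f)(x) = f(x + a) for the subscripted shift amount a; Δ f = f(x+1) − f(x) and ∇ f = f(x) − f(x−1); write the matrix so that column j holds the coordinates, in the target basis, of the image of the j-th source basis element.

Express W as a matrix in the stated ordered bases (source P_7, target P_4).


the matrix is [[0, 0, 0, 6, 72, 430, 1980, 7994]; [0, 0, 0, 0, 24, 360, 2580, 13860]; [0, 0, 0, 0, 0, 60, 1080, 9030]; [0, 0, 0, 0, 0, 0, 120, 2520]; [0, 0, 0, 0, 0, 0, 0, 210]] (rows listed top to bottom)

image of 1: 0
image of x: 0
image of x^2: 0
image of x^3: 6
image of x^4: 24x + 72
image of x^5: 60x^2 + 360x + 430
image of x^6: 120x^3 + 1080x^2 + 2580x + 1980
image of x^7: 210x^4 + 2520x^3 + 9030x^2 + 13860x + 7994
each image's coordinates form column j of the matrix


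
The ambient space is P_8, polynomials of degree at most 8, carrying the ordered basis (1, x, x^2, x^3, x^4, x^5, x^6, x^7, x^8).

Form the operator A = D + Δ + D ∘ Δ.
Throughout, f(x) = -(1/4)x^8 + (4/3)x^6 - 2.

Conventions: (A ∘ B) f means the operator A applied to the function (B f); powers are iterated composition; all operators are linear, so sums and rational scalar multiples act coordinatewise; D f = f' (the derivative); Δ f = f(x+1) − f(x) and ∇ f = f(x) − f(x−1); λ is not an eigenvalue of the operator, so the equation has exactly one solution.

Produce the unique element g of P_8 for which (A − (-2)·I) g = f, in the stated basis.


the result is g(x) = -(1/8)x^8 + x^7 - (13/12)x^6 - 11x^5 + (125/4)x^4 + (101/6)x^3 - (975/8)x^2 + (109/2)x + 391/8

write g with unknown coordinates in the stated basis and equate coefficients in (A − (-2)·I) g = f
solving from the highest basis element down gives g = -(1/8)x^8 + x^7 - (13/12)x^6 - 11x^5 + (125/4)x^4 + (101/6)x^3 - (975/8)x^2 + (109/2)x + 391/8
check: A g = -2x^7 + (7/2)x^6 + 22x^5 - (125/2)x^4 - (101/3)x^3 + (975/4)x^2 - 109x - 399/4
so A g − (-2)·g = -(1/4)x^8 + (4/3)x^6 - 2 = f ✓


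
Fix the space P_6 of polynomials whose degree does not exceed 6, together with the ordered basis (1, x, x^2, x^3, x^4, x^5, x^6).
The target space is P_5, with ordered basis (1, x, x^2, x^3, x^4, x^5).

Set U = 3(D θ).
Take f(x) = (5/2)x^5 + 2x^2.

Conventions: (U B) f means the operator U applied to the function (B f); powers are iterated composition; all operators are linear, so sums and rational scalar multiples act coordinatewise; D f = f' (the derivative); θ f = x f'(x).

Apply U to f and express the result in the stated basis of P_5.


θ f = (25/2)x^5 + 4x^2
D θ f = (125/2)x^4 + 8x
(3(D θ)) f = (375/2)x^4 + 24x

the result is g(x) = (375/2)x^4 + 24x


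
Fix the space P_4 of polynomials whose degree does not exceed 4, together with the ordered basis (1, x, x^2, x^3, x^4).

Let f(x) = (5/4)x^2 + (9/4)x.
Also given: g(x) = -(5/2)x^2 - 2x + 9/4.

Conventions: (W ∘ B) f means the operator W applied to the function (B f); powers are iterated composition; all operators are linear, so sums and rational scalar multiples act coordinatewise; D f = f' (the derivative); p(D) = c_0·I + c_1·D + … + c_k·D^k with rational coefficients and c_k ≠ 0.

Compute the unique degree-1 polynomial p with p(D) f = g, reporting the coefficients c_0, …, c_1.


p(D) = -2·I + D, i.e. c_0 = -2, c_1 = 1

D^0 f = (5/4)x^2 + (9/4)x
D^1 f = (5/2)x + 9/4
matching coefficients of g against c_0 f + c_1 Df + … from the top degree down determines the c_i
solution: c_0 = -2, c_1 = 1


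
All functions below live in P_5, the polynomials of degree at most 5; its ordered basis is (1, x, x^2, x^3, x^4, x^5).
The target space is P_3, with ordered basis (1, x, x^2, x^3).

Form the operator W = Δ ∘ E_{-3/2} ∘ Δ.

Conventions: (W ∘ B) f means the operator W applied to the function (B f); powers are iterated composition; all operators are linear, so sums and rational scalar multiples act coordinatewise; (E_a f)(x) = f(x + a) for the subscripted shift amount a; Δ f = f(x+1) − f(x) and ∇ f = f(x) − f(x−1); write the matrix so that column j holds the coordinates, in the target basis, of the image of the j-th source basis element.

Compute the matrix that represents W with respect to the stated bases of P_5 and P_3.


the matrix is [[0, 0, 2, -3, 5, -15/2]; [0, 0, 0, 6, -12, 25]; [0, 0, 0, 0, 12, -30]; [0, 0, 0, 0, 0, 20]] (rows listed top to bottom)

image of 1: 0
image of x: 0
image of x^2: 2
image of x^3: 6x - 3
image of x^4: 12x^2 - 12x + 5
image of x^5: 20x^3 - 30x^2 + 25x - 15/2
each image's coordinates form column j of the matrix


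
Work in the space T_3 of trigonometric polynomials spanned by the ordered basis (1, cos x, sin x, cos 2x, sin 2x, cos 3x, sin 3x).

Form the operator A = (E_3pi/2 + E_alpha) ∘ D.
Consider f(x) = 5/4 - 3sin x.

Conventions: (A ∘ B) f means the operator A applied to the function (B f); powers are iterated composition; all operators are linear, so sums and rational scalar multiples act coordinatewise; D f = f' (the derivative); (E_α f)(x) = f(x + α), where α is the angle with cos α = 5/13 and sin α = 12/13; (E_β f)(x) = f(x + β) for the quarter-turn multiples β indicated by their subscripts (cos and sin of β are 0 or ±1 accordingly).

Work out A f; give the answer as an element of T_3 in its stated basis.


D f = -3cos x
E_3pi/2 D f = -3sin x
E_alpha D f = -(15/13)cos x + (36/13)sin x
(E_3pi/2 + E_alpha) D f = -(15/13)cos x - (3/13)sin x

the result is g(x) = -(15/13)cos x - (3/13)sin x


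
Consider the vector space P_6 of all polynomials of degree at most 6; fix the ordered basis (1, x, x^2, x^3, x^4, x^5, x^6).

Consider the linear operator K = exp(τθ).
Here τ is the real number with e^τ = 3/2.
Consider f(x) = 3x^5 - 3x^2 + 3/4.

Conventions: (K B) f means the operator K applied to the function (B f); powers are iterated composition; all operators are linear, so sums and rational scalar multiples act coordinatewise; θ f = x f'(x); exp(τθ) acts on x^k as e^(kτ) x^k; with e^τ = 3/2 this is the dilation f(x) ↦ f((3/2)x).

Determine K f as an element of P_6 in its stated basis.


g(x) = (729/32)x^5 - (27/4)x^2 + 3/4

exp(τθ) x^k = e^(kτ) x^k; with e^τ = 3/2 this sends x^k to (3/2)^k x^k
x^2 ↦ 9/4 x^2
x^5 ↦ 243/32 x^5
applying this coordinatewise to f: exp(τθ) f = (729/32)x^5 - (27/4)x^2 + 3/4


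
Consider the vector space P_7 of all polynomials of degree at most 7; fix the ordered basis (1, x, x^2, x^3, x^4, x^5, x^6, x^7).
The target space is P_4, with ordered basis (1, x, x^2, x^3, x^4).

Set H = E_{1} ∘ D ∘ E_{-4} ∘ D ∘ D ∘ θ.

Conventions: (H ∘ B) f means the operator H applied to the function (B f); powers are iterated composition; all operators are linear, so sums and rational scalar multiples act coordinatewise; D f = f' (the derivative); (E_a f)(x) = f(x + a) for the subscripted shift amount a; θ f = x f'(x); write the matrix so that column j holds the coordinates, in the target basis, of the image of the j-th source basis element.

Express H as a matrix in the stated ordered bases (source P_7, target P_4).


image of 1: 0
image of x: 0
image of x^2: 0
image of x^3: 18
image of x^4: 96x - 288
image of x^5: 300x^2 - 1800x + 2700
image of x^6: 720x^3 - 6480x^2 + 19440x - 19440
image of x^7: 1470x^4 - 17640x^3 + 79380x^2 - 158760x + 119070
each image's coordinates form column j of the matrix

the matrix is [[0, 0, 0, 18, -288, 2700, -19440, 119070]; [0, 0, 0, 0, 96, -1800, 19440, -158760]; [0, 0, 0, 0, 0, 300, -6480, 79380]; [0, 0, 0, 0, 0, 0, 720, -17640]; [0, 0, 0, 0, 0, 0, 0, 1470]] (rows listed top to bottom)


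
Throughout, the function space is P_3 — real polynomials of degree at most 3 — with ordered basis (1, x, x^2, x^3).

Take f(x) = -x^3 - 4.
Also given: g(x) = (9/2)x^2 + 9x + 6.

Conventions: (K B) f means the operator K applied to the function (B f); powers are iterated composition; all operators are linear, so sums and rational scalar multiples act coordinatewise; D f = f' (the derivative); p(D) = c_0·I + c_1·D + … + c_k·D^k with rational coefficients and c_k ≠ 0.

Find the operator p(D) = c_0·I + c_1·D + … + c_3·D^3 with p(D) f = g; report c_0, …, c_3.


D^0 f = -x^3 - 4
D^1 f = -3x^2
D^2 f = -6x
D^3 f = -6
matching coefficients of g against c_0 f + c_1 Df + … from the top degree down determines the c_i
solution: c_0 = 0, c_1 = -3/2, c_2 = -3/2, c_3 = -1

p(D) = -(3/2)·D − (3/2)·D^2 − D^3, i.e. c_0 = 0, c_1 = -3/2, c_2 = -3/2, c_3 = -1


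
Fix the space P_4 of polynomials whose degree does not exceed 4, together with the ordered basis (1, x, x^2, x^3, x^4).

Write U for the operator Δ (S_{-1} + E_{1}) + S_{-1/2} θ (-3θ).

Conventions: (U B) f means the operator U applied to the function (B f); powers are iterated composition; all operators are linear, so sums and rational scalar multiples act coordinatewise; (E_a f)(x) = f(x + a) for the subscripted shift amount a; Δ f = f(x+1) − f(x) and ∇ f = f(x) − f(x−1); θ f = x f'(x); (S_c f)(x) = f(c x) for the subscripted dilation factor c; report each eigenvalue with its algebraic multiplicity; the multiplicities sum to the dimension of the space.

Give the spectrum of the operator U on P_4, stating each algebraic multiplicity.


λ = -3 (multiplicity 2), λ = 0 (multiplicity 1), λ = 3/2 (multiplicity 1), λ = 27/8 (multiplicity 1)

image of 1: 0
image of x: (3/2)x
image of x^2: -3x^2 + 4x + 4
image of x^3: (27/8)x^3 + 6x + 6
image of x^4: -3x^4 + 8x^3 + 24x^2 + 32x + 16
the matrix is upper triangular; its diagonal is (0, 3/2, -3, 27/8, -3)
for a triangular matrix the eigenvalues are the diagonal entries, with algebraic multiplicity their repetition count


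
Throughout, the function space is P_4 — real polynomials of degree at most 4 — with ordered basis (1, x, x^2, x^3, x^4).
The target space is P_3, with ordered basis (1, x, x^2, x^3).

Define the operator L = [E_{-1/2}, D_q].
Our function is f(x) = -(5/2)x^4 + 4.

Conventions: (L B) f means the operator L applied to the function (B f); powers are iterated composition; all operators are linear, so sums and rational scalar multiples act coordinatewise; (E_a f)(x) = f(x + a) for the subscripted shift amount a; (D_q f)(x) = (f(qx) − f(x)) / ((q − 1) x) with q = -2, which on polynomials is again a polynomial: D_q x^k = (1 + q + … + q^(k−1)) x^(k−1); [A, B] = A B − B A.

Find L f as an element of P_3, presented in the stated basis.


D_q f = (25/2)x^3
E_{-1/2} D_q f = (25/2)x^3 - (75/4)x^2 + (75/8)x - 25/16
E_{-1/2} f = -(5/2)x^4 + 5x^3 - (15/4)x^2 + (5/4)x + 123/32
D_q E_{-1/2} f = (25/2)x^3 + 15x^2 + (15/4)x + 5/4
[E_{-1/2}, D_q] f = -(135/4)x^2 + (45/8)x - 45/16

the image equals g(x) = -(135/4)x^2 + (45/8)x - 45/16


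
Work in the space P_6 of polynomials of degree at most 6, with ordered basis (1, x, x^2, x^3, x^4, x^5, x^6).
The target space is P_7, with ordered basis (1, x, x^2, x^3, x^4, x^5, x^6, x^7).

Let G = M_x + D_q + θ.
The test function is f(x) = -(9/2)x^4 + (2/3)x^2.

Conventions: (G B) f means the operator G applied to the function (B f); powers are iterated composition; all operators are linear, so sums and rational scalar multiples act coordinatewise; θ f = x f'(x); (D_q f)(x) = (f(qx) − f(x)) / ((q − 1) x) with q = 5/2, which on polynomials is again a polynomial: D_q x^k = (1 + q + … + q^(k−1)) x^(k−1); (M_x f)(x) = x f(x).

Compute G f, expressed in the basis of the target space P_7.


the image equals g(x) = -(9/2)x^5 - 18x^4 - (5449/48)x^3 + (4/3)x^2 + (7/3)x

M_x f = -(9/2)x^5 + (2/3)x^3
D_q f = -(1827/16)x^3 + (7/3)x
θ f = -18x^4 + (4/3)x^2
(M_x + D_q + θ) f = -(9/2)x^5 - 18x^4 - (5449/48)x^3 + (4/3)x^2 + (7/3)x


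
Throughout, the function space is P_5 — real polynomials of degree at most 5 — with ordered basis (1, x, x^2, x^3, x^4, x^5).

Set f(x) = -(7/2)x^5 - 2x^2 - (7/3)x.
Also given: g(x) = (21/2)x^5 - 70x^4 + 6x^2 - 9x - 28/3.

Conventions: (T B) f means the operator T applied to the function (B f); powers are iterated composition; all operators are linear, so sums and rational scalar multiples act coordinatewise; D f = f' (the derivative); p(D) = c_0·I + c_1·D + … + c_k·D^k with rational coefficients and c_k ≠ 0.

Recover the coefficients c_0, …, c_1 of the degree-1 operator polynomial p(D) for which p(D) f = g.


p(D) = -3·I + 4·D, i.e. c_0 = -3, c_1 = 4

D^0 f = -(7/2)x^5 - 2x^2 - (7/3)x
D^1 f = -(35/2)x^4 - 4x - 7/3
matching coefficients of g against c_0 f + c_1 Df + … from the top degree down determines the c_i
solution: c_0 = -3, c_1 = 4


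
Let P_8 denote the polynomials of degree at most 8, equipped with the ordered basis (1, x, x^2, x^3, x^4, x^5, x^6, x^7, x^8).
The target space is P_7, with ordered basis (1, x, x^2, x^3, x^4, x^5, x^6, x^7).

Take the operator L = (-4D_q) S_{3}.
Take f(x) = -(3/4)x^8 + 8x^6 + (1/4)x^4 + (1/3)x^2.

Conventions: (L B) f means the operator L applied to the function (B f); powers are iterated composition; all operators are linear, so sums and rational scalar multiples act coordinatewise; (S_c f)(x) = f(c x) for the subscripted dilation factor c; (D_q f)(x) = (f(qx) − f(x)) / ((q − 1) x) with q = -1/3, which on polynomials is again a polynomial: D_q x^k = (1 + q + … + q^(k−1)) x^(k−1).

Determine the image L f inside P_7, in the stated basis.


S_{3} f = -(19683/4)x^8 + 5832x^6 + (81/4)x^4 + 3x^2
D_q S_{3} f = -3690x^7 + 4368x^5 + 15x^3 + 2x
(-4D_q) S_{3} f = 14760x^7 - 17472x^5 - 60x^3 - 8x

the image equals g(x) = 14760x^7 - 17472x^5 - 60x^3 - 8x


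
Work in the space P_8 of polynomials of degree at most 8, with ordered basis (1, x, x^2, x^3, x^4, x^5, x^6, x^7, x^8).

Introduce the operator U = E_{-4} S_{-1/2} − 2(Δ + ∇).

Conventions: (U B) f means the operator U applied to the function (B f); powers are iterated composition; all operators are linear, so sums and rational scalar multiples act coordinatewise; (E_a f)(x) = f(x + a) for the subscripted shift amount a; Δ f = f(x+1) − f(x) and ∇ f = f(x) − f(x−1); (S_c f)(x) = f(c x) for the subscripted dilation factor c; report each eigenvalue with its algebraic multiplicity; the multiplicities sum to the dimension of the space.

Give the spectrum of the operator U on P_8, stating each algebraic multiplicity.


image of 1: 1
image of x: -(1/2)x - 2
image of x^2: (1/4)x^2 - 10x + 4
image of x^3: -(1/8)x^3 - (21/2)x^2 - 6x + 4
image of x^4: (1/16)x^4 - 17x^3 + 6x^2 - 32x + 16
image of x^5: -(1/32)x^5 - (155/8)x^4 - 5x^3 - 20x^2 - 40x + 28
image of x^6: (1/64)x^6 - (195/8)x^5 + (15/4)x^4 - 100x^3 + 60x^2 - 120x + 64
image of x^7: -(1/128)x^7 - (889/32)x^6 - (21/8)x^5 - (245/2)x^4 - 70x^3 + 84x^2 - 224x + 124
image of x^8: (1/256)x^8 - (257/8)x^7 + (7/4)x^6 - 238x^5 + 70x^4 - 448x^3 + 448x^2 - 544x + 256
the matrix is upper triangular; its diagonal is (1, -1/2, 1/4, -1/8, 1/16, -1/32, 1/64, -1/128, 1/256)
for a triangular matrix the eigenvalues are the diagonal entries, with algebraic multiplicity their repetition count

λ = -1/2 (multiplicity 1), λ = -1/8 (multiplicity 1), λ = -1/32 (multiplicity 1), λ = -1/128 (multiplicity 1), λ = 1/256 (multiplicity 1), λ = 1/64 (multiplicity 1), λ = 1/16 (multiplicity 1), λ = 1/4 (multiplicity 1), λ = 1 (multiplicity 1)


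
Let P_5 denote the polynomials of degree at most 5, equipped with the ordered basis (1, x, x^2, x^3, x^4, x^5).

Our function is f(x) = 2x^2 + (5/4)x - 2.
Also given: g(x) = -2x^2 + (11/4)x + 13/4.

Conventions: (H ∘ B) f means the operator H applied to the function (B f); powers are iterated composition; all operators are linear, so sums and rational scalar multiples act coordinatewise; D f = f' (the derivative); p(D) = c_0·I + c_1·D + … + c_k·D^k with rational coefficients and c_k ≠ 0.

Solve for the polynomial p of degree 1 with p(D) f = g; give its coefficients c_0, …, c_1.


D^0 f = 2x^2 + (5/4)x - 2
D^1 f = 4x + 5/4
matching coefficients of g against c_0 f + c_1 Df + … from the top degree down determines the c_i
solution: c_0 = -1, c_1 = 1

c_0 = -1, c_1 = 1


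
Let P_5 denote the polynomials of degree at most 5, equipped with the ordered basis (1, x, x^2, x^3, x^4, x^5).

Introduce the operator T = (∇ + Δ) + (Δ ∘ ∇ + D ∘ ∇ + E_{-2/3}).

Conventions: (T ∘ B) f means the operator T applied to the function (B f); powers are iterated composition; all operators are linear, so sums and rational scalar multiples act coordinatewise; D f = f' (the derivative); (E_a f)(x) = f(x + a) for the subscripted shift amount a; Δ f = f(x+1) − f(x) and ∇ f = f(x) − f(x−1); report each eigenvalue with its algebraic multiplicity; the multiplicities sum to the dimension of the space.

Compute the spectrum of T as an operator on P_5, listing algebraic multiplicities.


image of 1: 1
image of x: x + 4/3
image of x^2: x^2 + (8/3)x + 40/9
image of x^3: x^3 + 4x^2 + (40/3)x - 35/27
image of x^4: x^4 + (16/3)x^3 + (80/3)x^2 - (140/27)x + 502/81
image of x^5: x^5 + (20/3)x^4 + (400/9)x^3 - (350/27)x^2 + (2510/81)x - 761/243
the matrix is upper triangular; its diagonal is (1, 1, 1, 1, 1, 1)
for a triangular matrix the eigenvalues are the diagonal entries, with algebraic multiplicity their repetition count

λ = 1 (multiplicity 6)


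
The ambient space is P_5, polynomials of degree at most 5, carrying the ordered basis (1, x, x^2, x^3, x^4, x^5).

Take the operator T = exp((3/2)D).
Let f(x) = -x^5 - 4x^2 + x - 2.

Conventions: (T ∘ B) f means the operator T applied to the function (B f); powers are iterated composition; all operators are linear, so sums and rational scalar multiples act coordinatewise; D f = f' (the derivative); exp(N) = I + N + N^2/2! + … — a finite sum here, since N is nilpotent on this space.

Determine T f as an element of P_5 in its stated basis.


order-1 term: -(15/2)x^4 - 12x + 3/2
order-2 term: -(45/2)x^3 - 9
order-3 term: -(135/4)x^2
order-4 term: -(405/16)x
order-5 term: -243/32
the series for exp((3/2)D) f terminates at order 5
exp((3/2)D) f = -x^5 - (15/2)x^4 - (45/2)x^3 - (151/4)x^2 - (581/16)x - 547/32

g(x) = -x^5 - (15/2)x^4 - (45/2)x^3 - (151/4)x^2 - (581/16)x - 547/32


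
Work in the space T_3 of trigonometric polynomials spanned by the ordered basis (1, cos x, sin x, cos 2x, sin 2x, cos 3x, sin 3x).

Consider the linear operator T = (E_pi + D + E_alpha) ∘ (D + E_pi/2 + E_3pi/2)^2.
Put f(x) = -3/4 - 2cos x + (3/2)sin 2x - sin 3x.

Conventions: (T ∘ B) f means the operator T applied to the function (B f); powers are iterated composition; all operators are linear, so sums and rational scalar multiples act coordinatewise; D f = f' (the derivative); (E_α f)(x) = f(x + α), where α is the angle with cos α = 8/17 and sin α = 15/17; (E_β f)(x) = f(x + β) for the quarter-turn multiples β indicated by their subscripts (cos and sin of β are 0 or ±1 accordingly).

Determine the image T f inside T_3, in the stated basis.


the image equals g(x) = -6 - (18/17)cos x - (64/17)sin x - (1536/289)cos 2x + (9816/289)sin 2x + (128196/4913)cos 3x - (88209/4913)sin 3x

D f = 2sin x + 3cos 2x - 3cos 3x
E_pi/2 f = -3/4 + 2sin x - (3/2)sin 2x + cos 3x
E_3pi/2 f = -3/4 - 2sin x - (3/2)sin 2x - cos 3x
(D + E_pi/2 + E_3pi/2) f = -3/2 + 2sin x + 3cos 2x - 3sin 2x - 3cos 3x
D (D + E_pi/2 + E_3pi/2) f = 2cos x - 6cos 2x - 6sin 2x + 9sin 3x
E_pi/2 (D + E_pi/2 + E_3pi/2) f = -3/2 + 2cos x - 3cos 2x + 3sin 2x - 3sin 3x
E_3pi/2 (D + E_pi/2 + E_3pi/2) f = -3/2 - 2cos x - 3cos 2x + 3sin 2x + 3sin 3x
(D + E_pi/2 + E_3pi/2) (D + E_pi/2 + E_3pi/2) f = -3 + 2cos x - 12cos 2x + 9sin 3x
E_pi (D + E_pi/2 + E_3pi/2)^2 f = -3 - 2cos x - 12cos 2x - 9sin 3x
D (D + E_pi/2 + E_3pi/2)^2 f = -2sin x + 24sin 2x + 27cos 3x
E_alpha (D + E_pi/2 + E_3pi/2)^2 f = -3 + (16/17)cos x - (30/17)sin x + (1932/289)cos 2x + (2880/289)sin 2x - (4455/4913)cos 3x - (43992/4913)sin 3x
(E_pi + D + E_alpha) (D + E_pi/2 + E_3pi/2)^2 f = -6 - (18/17)cos x - (64/17)sin x - (1536/289)cos 2x + (9816/289)sin 2x + (128196/4913)cos 3x - (88209/4913)sin 3x


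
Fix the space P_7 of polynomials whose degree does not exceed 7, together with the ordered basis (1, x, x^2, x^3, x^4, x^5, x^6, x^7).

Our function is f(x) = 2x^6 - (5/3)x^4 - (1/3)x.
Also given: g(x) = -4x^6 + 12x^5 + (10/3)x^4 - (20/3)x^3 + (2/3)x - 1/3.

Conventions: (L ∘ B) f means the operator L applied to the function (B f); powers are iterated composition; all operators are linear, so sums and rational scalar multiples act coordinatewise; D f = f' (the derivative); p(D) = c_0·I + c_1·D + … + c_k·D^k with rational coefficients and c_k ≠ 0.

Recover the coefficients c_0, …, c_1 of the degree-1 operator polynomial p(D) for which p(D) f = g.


D^0 f = 2x^6 - (5/3)x^4 - (1/3)x
D^1 f = 12x^5 - (20/3)x^3 - 1/3
matching coefficients of g against c_0 f + c_1 Df + … from the top degree down determines the c_i
solution: c_0 = -2, c_1 = 1

c_0 = -2, c_1 = 1


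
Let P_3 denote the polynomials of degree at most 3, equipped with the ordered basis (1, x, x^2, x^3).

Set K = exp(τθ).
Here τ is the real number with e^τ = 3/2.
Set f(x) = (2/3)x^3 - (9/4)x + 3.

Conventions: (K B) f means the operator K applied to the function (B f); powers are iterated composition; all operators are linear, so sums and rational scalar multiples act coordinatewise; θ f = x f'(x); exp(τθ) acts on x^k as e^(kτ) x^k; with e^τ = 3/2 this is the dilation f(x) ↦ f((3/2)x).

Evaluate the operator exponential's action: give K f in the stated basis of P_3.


the result is g(x) = (9/4)x^3 - (27/8)x + 3

exp(τθ) x^k = e^(kτ) x^k; with e^τ = 3/2 this sends x^k to (3/2)^k x^k
x ↦ 3/2 x
x^3 ↦ 27/8 x^3
applying this coordinatewise to f: exp(τθ) f = (9/4)x^3 - (27/8)x + 3


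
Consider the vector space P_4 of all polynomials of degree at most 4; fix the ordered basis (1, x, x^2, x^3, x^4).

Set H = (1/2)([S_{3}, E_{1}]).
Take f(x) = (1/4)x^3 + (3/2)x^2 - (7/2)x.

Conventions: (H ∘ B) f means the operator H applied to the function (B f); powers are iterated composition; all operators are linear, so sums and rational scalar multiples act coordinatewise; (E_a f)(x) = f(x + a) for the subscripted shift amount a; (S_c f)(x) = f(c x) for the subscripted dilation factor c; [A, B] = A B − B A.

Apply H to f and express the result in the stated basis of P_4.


E_{1} f = (1/4)x^3 + (9/4)x^2 + (1/4)x - 7/4
S_{3} E_{1} f = (27/4)x^3 + (81/4)x^2 + (3/4)x - 7/4
S_{3} f = (27/4)x^3 + (27/2)x^2 - (21/2)x
E_{1} S_{3} f = (27/4)x^3 + (135/4)x^2 + (147/4)x + 39/4
[S_{3}, E_{1}] f = -(27/2)x^2 - 36x - 23/2
((1/2)([S_{3}, E_{1}])) f = -(27/4)x^2 - 18x - 23/4

the image equals g(x) = -(27/4)x^2 - 18x - 23/4


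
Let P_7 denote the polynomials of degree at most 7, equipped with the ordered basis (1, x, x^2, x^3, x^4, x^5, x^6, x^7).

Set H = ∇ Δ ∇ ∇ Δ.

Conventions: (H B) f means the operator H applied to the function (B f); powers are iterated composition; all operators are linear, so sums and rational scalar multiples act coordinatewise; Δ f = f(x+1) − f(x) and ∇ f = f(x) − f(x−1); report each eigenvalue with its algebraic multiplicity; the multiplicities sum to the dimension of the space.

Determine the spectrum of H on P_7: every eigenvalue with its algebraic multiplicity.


image of 1: 0
image of x: 0
image of x^2: 0
image of x^3: 0
image of x^4: 0
image of x^5: 120
image of x^6: 720x - 360
image of x^7: 2520x^2 - 2520x + 1680
the matrix is upper triangular; its diagonal is (0, 0, 0, 0, 0, 0, 0, 0)
for a triangular matrix the eigenvalues are the diagonal entries, with algebraic multiplicity their repetition count

λ = 0 (multiplicity 8)


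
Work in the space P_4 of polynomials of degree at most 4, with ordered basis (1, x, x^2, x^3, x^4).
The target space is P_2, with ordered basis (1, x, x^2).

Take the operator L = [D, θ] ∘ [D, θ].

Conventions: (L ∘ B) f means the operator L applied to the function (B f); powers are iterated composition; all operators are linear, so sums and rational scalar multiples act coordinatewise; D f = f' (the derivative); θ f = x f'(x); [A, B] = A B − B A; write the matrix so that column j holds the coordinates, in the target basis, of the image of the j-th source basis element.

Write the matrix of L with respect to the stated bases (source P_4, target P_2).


the matrix is [[0, 0, 2, 0, 0]; [0, 0, 0, 6, 0]; [0, 0, 0, 0, 12]] (rows listed top to bottom)

image of 1: 0
image of x: 0
image of x^2: 2
image of x^3: 6x
image of x^4: 12x^2
each image's coordinates form column j of the matrix


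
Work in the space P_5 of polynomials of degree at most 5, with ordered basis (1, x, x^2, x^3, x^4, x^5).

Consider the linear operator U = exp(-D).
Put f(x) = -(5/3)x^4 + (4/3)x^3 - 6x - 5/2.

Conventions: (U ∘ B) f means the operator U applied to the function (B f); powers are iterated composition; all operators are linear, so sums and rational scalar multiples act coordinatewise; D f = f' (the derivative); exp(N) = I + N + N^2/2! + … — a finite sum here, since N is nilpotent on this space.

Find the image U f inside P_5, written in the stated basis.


g(x) = -(5/3)x^4 + 8x^3 - 14x^2 + (14/3)x + 1/2

order-1 term: (20/3)x^3 - 4x^2 + 6
order-2 term: -10x^2 + 4x
order-3 term: (20/3)x - 4/3
order-4 term: -5/3
the series for exp(-D) f terminates at order 4
exp(-D) f = -(5/3)x^4 + 8x^3 - 14x^2 + (14/3)x + 1/2


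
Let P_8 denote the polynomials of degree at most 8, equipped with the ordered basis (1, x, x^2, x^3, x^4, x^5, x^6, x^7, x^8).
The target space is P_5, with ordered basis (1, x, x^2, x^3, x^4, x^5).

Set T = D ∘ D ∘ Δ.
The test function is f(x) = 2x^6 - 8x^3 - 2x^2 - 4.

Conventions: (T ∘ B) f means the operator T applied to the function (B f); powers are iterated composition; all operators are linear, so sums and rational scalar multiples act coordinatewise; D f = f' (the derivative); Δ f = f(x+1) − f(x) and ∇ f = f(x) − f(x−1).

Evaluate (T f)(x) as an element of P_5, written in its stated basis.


Δ f = 12x^5 + 30x^4 + 40x^3 + 6x^2 - 16x - 8
D Δ f = 60x^4 + 120x^3 + 120x^2 + 12x - 16
D D Δ f = 240x^3 + 360x^2 + 240x + 12

the image equals g(x) = 240x^3 + 360x^2 + 240x + 12


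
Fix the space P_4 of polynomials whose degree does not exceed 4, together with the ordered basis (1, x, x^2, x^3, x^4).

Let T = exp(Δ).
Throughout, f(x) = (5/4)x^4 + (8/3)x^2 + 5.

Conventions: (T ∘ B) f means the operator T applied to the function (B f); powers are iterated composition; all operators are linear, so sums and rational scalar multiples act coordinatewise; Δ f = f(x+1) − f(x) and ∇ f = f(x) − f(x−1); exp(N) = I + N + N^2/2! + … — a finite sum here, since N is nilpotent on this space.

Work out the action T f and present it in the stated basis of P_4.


the image equals g(x) = (5/4)x^4 + 5x^3 + (53/3)x^2 + (91/3)x + 349/12

order-1 term: 5x^3 + (15/2)x^2 + (31/3)x + 47/12
order-2 term: (15/2)x^2 + 15x + 137/12
order-3 term: 5x + 15/2
order-4 term: 5/4
the series for exp(Δ) f terminates at order 4
exp(Δ) f = (5/4)x^4 + 5x^3 + (53/3)x^2 + (91/3)x + 349/12


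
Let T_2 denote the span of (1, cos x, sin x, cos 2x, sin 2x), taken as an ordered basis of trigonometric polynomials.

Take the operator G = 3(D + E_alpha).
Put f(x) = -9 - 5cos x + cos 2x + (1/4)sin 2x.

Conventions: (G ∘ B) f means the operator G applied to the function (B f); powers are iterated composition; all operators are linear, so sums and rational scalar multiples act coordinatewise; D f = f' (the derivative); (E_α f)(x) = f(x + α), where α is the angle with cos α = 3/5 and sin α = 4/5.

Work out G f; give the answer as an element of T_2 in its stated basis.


g(x) = -27 - 9cos x + 27sin x + (69/50)cos 2x - (909/100)sin 2x

D f = 5sin x + (1/2)cos 2x - 2sin 2x
E_alpha f = -9 - 3cos x + 4sin x - (1/25)cos 2x - (103/100)sin 2x
(D + E_alpha) f = -9 - 3cos x + 9sin x + (23/50)cos 2x - (303/100)sin 2x
(3(D + E_alpha)) f = -27 - 9cos x + 27sin x + (69/50)cos 2x - (909/100)sin 2x


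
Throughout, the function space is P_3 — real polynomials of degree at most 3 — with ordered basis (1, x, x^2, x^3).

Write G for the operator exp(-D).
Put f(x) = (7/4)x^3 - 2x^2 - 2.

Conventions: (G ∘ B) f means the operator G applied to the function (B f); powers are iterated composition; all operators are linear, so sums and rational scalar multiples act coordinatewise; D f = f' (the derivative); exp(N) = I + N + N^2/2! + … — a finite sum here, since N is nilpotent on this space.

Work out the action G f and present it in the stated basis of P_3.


the image equals g(x) = (7/4)x^3 - (29/4)x^2 + (37/4)x - 23/4

order-1 term: -(21/4)x^2 + 4x
order-2 term: (21/4)x - 2
order-3 term: -7/4
the series for exp(-D) f terminates at order 3
exp(-D) f = (7/4)x^3 - (29/4)x^2 + (37/4)x - 23/4


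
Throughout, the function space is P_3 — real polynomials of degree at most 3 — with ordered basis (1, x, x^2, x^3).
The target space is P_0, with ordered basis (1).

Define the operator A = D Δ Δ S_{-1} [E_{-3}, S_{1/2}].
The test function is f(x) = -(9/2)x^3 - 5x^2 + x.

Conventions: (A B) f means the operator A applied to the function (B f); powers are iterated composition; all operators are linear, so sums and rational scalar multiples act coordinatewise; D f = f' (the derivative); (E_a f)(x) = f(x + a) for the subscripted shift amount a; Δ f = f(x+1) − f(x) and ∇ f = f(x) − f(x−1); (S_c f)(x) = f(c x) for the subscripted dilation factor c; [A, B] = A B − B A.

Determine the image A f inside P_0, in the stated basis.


S_{1/2} f = -(9/16)x^3 - (5/4)x^2 + (1/2)x
E_{-3} S_{1/2} f = -(9/16)x^3 + (61/16)x^2 - (115/16)x + 39/16
E_{-3} f = -(9/2)x^3 + (71/2)x^2 - (181/2)x + 147/2
S_{1/2} E_{-3} f = -(9/16)x^3 + (71/8)x^2 - (181/4)x + 147/2
[E_{-3}, S_{1/2}] f = -(81/16)x^2 + (609/16)x - 1137/16
S_{-1} [E_{-3}, S_{1/2}] f = -(81/16)x^2 - (609/16)x - 1137/16
Δ S_{-1} [E_{-3}, S_{1/2}] f = -(81/8)x - 345/8
Δ (Δ S_{-1}) [E_{-3}, S_{1/2}] f = -81/8
D Δ (Δ S_{-1}) [E_{-3}, S_{1/2}] f = 0

the result is g(x) = 0


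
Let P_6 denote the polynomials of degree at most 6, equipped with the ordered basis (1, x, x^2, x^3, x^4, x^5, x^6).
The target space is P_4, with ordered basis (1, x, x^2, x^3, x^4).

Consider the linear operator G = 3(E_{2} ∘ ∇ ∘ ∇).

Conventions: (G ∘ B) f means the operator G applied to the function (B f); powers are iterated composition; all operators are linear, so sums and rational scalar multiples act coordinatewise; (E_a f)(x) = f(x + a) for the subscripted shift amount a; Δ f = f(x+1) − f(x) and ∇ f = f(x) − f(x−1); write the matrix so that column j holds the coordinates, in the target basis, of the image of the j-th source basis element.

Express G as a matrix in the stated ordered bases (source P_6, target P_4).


image of 1: 0
image of x: 0
image of x^2: 6
image of x^3: 18x + 18
image of x^4: 36x^2 + 72x + 42
image of x^5: 60x^3 + 180x^2 + 210x + 90
image of x^6: 90x^4 + 360x^3 + 630x^2 + 540x + 186
each image's coordinates form column j of the matrix

the matrix is [[0, 0, 6, 18, 42, 90, 186]; [0, 0, 0, 18, 72, 210, 540]; [0, 0, 0, 0, 36, 180, 630]; [0, 0, 0, 0, 0, 60, 360]; [0, 0, 0, 0, 0, 0, 90]] (rows listed top to bottom)


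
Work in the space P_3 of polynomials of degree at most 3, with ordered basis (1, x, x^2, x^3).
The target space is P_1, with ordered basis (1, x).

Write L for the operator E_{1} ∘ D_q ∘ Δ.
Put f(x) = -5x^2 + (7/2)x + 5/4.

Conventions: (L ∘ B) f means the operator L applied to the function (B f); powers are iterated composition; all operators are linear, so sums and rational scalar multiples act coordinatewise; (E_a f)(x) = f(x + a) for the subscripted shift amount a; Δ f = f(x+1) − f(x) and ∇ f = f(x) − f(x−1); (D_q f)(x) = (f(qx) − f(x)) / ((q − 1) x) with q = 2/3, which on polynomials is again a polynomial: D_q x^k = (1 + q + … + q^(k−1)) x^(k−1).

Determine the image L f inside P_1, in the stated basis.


Δ f = -10x - 3/2
D_q Δ f = -10
E_{1} D_q Δ f = -10

the image equals g(x) = -10


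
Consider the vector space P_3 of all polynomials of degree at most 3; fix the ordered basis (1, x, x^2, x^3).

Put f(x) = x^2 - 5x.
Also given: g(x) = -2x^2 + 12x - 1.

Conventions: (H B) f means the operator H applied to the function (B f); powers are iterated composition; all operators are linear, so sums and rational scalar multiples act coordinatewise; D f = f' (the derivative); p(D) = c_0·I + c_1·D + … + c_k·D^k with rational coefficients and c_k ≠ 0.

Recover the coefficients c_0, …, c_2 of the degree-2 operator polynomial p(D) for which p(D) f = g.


p(D) = -2·I + D + 2·D^2, i.e. c_0 = -2, c_1 = 1, c_2 = 2

D^0 f = x^2 - 5x
D^1 f = 2x - 5
D^2 f = 2
matching coefficients of g against c_0 f + c_1 Df + … from the top degree down determines the c_i
solution: c_0 = -2, c_1 = 1, c_2 = 2


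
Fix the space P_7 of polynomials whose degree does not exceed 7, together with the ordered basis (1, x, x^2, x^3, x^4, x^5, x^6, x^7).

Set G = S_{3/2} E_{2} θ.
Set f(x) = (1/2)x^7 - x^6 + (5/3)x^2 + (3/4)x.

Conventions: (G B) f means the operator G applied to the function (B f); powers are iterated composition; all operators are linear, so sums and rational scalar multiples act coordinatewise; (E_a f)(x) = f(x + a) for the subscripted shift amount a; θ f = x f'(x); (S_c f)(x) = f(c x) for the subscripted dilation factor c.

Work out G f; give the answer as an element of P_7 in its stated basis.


θ f = (7/2)x^7 - 6x^6 + (10/3)x^2 + (3/4)x
E_{2} θ f = (7/2)x^7 + 43x^6 + 222x^5 + 620x^4 + 1000x^3 + (2746/3)x^2 + (5161/12)x + 473/6
S_{3/2} E_{2} θ f = (15309/256)x^7 + (31347/64)x^6 + (26973/16)x^5 + (12555/4)x^4 + 3375x^3 + (4119/2)x^2 + (5161/8)x + 473/6

g(x) = (15309/256)x^7 + (31347/64)x^6 + (26973/16)x^5 + (12555/4)x^4 + 3375x^3 + (4119/2)x^2 + (5161/8)x + 473/6


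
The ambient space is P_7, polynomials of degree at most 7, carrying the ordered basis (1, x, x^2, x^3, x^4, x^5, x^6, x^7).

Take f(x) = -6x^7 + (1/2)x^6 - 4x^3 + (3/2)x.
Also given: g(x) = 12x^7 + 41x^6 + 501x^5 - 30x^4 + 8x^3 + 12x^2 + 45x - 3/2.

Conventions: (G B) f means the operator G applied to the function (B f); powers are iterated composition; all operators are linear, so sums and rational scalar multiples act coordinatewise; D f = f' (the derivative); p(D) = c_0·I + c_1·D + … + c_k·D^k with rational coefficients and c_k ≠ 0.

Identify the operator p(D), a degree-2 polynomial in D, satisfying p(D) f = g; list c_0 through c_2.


D^0 f = -6x^7 + (1/2)x^6 - 4x^3 + (3/2)x
D^1 f = -42x^6 + 3x^5 - 12x^2 + 3/2
D^2 f = -252x^5 + 15x^4 - 24x
matching coefficients of g against c_0 f + c_1 Df + … from the top degree down determines the c_i
solution: c_0 = -2, c_1 = -1, c_2 = -2

c_0 = -2, c_1 = -1, c_2 = -2
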